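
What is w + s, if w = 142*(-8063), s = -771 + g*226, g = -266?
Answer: -1205833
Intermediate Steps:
s = -60887 (s = -771 - 266*226 = -771 - 60116 = -60887)
w = -1144946
w + s = -1144946 - 60887 = -1205833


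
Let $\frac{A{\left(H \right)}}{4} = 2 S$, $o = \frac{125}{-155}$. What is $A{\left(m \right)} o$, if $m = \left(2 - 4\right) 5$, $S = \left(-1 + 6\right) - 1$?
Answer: $- \frac{800}{31} \approx -25.806$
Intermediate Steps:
$S = 4$ ($S = 5 - 1 = 4$)
$o = - \frac{25}{31}$ ($o = 125 \left(- \frac{1}{155}\right) = - \frac{25}{31} \approx -0.80645$)
$m = -10$ ($m = \left(-2\right) 5 = -10$)
$A{\left(H \right)} = 32$ ($A{\left(H \right)} = 4 \cdot 2 \cdot 4 = 4 \cdot 8 = 32$)
$A{\left(m \right)} o = 32 \left(- \frac{25}{31}\right) = - \frac{800}{31}$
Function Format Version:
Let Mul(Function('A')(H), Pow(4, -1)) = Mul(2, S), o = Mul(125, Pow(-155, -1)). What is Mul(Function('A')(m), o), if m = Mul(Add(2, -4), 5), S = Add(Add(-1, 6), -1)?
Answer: Rational(-800, 31) ≈ -25.806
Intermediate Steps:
S = 4 (S = Add(5, -1) = 4)
o = Rational(-25, 31) (o = Mul(125, Rational(-1, 155)) = Rational(-25, 31) ≈ -0.80645)
m = -10 (m = Mul(-2, 5) = -10)
Function('A')(H) = 32 (Function('A')(H) = Mul(4, Mul(2, 4)) = Mul(4, 8) = 32)
Mul(Function('A')(m), o) = Mul(32, Rational(-25, 31)) = Rational(-800, 31)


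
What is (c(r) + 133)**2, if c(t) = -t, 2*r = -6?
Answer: 18496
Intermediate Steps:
r = -3 (r = (1/2)*(-6) = -3)
(c(r) + 133)**2 = (-1*(-3) + 133)**2 = (3 + 133)**2 = 136**2 = 18496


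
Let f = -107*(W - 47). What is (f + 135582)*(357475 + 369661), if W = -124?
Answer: 111890960544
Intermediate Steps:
f = 18297 (f = -107*(-124 - 47) = -107*(-171) = 18297)
(f + 135582)*(357475 + 369661) = (18297 + 135582)*(357475 + 369661) = 153879*727136 = 111890960544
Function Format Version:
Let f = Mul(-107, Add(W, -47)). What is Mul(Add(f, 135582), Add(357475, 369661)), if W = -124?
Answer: 111890960544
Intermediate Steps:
f = 18297 (f = Mul(-107, Add(-124, -47)) = Mul(-107, -171) = 18297)
Mul(Add(f, 135582), Add(357475, 369661)) = Mul(Add(18297, 135582), Add(357475, 369661)) = Mul(153879, 727136) = 111890960544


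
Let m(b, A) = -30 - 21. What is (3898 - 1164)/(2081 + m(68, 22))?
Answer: 1367/1015 ≈ 1.3468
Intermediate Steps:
m(b, A) = -51
(3898 - 1164)/(2081 + m(68, 22)) = (3898 - 1164)/(2081 - 51) = 2734/2030 = 2734*(1/2030) = 1367/1015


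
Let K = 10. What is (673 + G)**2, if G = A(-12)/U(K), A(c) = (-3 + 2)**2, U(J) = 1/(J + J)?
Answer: 480249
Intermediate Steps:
U(J) = 1/(2*J)
A(c) = 1 (A(c) = (-1)**2 = 1)
G = 20 (G = 1/((1/2)/10) = 1/((1/2)*(1/10)) = 1/(1/20) = 1*20 = 20)
(673 + G)**2 = (673 + 20)**2 = 693**2 = 480249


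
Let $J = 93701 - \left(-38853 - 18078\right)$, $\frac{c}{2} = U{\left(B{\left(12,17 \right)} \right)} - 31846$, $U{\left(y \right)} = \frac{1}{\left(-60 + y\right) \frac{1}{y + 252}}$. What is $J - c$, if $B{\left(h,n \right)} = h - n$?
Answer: $\frac{1071658}{5} \approx 2.1433 \cdot 10^{5}$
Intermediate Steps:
$U{\left(y \right)} = \frac{252 + y}{-60 + y}$ ($U{\left(y \right)} = \frac{1}{\left(-60 + y\right) \frac{1}{252 + y}} = \frac{1}{\frac{1}{252 + y} \left(-60 + y\right)} = \frac{252 + y}{-60 + y}$)
$c = - \frac{318498}{5}$ ($c = 2 \left(\frac{252 + \left(12 - 17\right)}{-60 + \left(12 - 17\right)} - 31846\right) = 2 \left(\frac{252 - 5}{-60 - 5} - 31846\right) = 2 \left(\frac{1}{-65} \cdot 247 - 31846\right) = 2 \left(\left(- \frac{1}{65}\right) 247 - 31846\right) = 2 \left(- \frac{19}{5} - 31846\right) = 2 \left(- \frac{159249}{5}\right) = - \frac{318498}{5} \approx -63700.0$)
$J = 150632$ ($J = 93701 - -56931 = 93701 + 56931 = 150632$)
$J - c = 150632 - - \frac{318498}{5} = 150632 + \frac{318498}{5} = \frac{1071658}{5}$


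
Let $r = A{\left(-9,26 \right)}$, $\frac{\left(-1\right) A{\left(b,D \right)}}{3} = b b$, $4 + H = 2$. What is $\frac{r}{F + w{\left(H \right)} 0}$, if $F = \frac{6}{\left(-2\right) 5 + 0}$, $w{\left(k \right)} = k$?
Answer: $405$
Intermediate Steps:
$H = -2$ ($H = -4 + 2 = -2$)
$F = - \frac{3}{5}$ ($F = \frac{6}{-10 + 0} = \frac{6}{-10} = 6 \left(- \frac{1}{10}\right) = - \frac{3}{5} \approx -0.6$)
$A{\left(b,D \right)} = - 3 b^{2}$ ($A{\left(b,D \right)} = - 3 b b = - 3 b^{2}$)
$r = -243$ ($r = - 3 \left(-9\right)^{2} = \left(-3\right) 81 = -243$)
$\frac{r}{F + w{\left(H \right)} 0} = - \frac{243}{- \frac{3}{5} - 0} = - \frac{243}{- \frac{3}{5} + 0} = - \frac{243}{- \frac{3}{5}} = \left(-243\right) \left(- \frac{5}{3}\right) = 405$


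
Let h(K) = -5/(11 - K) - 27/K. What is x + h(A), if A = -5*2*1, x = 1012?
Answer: 213037/210 ≈ 1014.5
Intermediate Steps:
A = -10 (A = -10*1 = -10)
h(K) = -27/K - 5/(11 - K)
x + h(A) = 1012 + 11*(27 - 2*(-10))/(-10*(-11 - 10)) = 1012 + 11*(-⅒)*(27 + 20)/(-21) = 1012 + 11*(-⅒)*(-1/21)*47 = 1012 + 517/210 = 213037/210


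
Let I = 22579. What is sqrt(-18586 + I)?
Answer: 11*sqrt(33) ≈ 63.190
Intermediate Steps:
sqrt(-18586 + I) = sqrt(-18586 + 22579) = sqrt(3993) = 11*sqrt(33)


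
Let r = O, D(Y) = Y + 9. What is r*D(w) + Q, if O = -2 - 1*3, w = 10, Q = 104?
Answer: 9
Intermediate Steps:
O = -5 (O = -2 - 3 = -5)
D(Y) = 9 + Y
r = -5
r*D(w) + Q = -5*(9 + 10) + 104 = -5*19 + 104 = -95 + 104 = 9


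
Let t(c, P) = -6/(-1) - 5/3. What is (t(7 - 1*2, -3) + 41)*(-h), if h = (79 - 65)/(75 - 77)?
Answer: 952/3 ≈ 317.33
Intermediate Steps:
t(c, P) = 13/3 (t(c, P) = -6*(-1) - 5*1/3 = 6 - 5/3 = 13/3)
h = -7 (h = 14/(-2) = 14*(-1/2) = -7)
(t(7 - 1*2, -3) + 41)*(-h) = (13/3 + 41)*(-1*(-7)) = (136/3)*7 = 952/3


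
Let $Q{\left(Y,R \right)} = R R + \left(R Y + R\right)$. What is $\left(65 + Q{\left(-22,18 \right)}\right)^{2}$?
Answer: $121$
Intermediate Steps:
$Q{\left(Y,R \right)} = R + R^{2} + R Y$ ($Q{\left(Y,R \right)} = R^{2} + \left(R + R Y\right) = R + R^{2} + R Y$)
$\left(65 + Q{\left(-22,18 \right)}\right)^{2} = \left(65 + 18 \left(1 + 18 - 22\right)\right)^{2} = \left(65 + 18 \left(-3\right)\right)^{2} = \left(65 - 54\right)^{2} = 11^{2} = 121$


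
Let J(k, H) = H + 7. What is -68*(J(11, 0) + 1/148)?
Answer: -17629/37 ≈ -476.46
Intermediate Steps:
J(k, H) = 7 + H
-68*(J(11, 0) + 1/148) = -68*((7 + 0) + 1/148) = -68*(7 + 1/148) = -68*1037/148 = -17629/37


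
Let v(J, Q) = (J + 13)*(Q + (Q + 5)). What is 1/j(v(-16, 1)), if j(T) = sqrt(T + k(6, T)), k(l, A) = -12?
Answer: -I*sqrt(33)/33 ≈ -0.17408*I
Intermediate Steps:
v(J, Q) = (5 + 2*Q)*(13 + J) (v(J, Q) = (13 + J)*(Q + (5 + Q)) = (13 + J)*(5 + 2*Q) = (5 + 2*Q)*(13 + J))
j(T) = sqrt(-12 + T) (j(T) = sqrt(T - 12) = sqrt(-12 + T))
1/j(v(-16, 1)) = 1/(sqrt(-12 + (65 + 5*(-16) + 26*1 + 2*(-16)*1))) = 1/(sqrt(-12 + (65 - 80 + 26 - 32))) = 1/(sqrt(-12 - 21)) = 1/(sqrt(-33)) = 1/(I*sqrt(33)) = -I*sqrt(33)/33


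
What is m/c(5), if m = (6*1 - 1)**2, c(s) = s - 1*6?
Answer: -25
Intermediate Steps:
c(s) = -6 + s (c(s) = s - 6 = -6 + s)
m = 25 (m = (6 - 1)**2 = 5**2 = 25)
m/c(5) = 25/(-6 + 5) = 25/(-1) = 25*(-1) = -25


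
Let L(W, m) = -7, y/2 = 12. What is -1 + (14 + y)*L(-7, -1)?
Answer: -267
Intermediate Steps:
y = 24 (y = 2*12 = 24)
-1 + (14 + y)*L(-7, -1) = -1 + (14 + 24)*(-7) = -1 + 38*(-7) = -1 - 266 = -267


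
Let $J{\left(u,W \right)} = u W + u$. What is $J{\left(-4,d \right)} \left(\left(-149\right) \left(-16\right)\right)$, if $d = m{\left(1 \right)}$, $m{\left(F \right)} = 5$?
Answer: $-57216$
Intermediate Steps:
$d = 5$
$J{\left(u,W \right)} = u + W u$ ($J{\left(u,W \right)} = W u + u = u + W u$)
$J{\left(-4,d \right)} \left(\left(-149\right) \left(-16\right)\right) = - 4 \left(1 + 5\right) \left(\left(-149\right) \left(-16\right)\right) = \left(-4\right) 6 \cdot 2384 = \left(-24\right) 2384 = -57216$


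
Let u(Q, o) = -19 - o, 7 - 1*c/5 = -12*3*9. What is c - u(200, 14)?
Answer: 1688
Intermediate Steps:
c = 1655 (c = 35 - 5*(-12*3)*9 = 35 - (-180)*9 = 35 - 5*(-324) = 35 + 1620 = 1655)
c - u(200, 14) = 1655 - (-19 - 1*14) = 1655 - (-19 - 14) = 1655 - 1*(-33) = 1655 + 33 = 1688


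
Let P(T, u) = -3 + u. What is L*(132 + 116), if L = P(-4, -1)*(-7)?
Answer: 6944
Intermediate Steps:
L = 28 (L = (-3 - 1)*(-7) = -4*(-7) = 28)
L*(132 + 116) = 28*(132 + 116) = 28*248 = 6944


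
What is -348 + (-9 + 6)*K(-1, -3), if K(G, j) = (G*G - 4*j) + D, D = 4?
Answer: -399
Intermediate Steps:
K(G, j) = 4 + G**2 - 4*j (K(G, j) = (G*G - 4*j) + 4 = (G**2 - 4*j) + 4 = 4 + G**2 - 4*j)
-348 + (-9 + 6)*K(-1, -3) = -348 + (-9 + 6)*(4 + (-1)**2 - 4*(-3)) = -348 - 3*(4 + 1 + 12) = -348 - 3*17 = -348 - 51 = -399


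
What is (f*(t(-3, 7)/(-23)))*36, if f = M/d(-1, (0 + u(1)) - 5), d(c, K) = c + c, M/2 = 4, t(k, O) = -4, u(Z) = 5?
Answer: -576/23 ≈ -25.043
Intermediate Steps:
M = 8 (M = 2*4 = 8)
d(c, K) = 2*c
f = -4 (f = 8/((2*(-1))) = 8/(-2) = 8*(-½) = -4)
(f*(t(-3, 7)/(-23)))*36 = -(-16)/(-23)*36 = -(-16)*(-1)/23*36 = -4*4/23*36 = -16/23*36 = -576/23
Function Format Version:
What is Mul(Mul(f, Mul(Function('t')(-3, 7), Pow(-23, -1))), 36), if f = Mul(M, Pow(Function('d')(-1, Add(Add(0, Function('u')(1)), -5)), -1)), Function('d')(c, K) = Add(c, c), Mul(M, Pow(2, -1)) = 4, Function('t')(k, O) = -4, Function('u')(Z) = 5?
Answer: Rational(-576, 23) ≈ -25.043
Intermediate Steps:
M = 8 (M = Mul(2, 4) = 8)
Function('d')(c, K) = Mul(2, c)
f = -4 (f = Mul(8, Pow(Mul(2, -1), -1)) = Mul(8, Pow(-2, -1)) = Mul(8, Rational(-1, 2)) = -4)
Mul(Mul(f, Mul(Function('t')(-3, 7), Pow(-23, -1))), 36) = Mul(Mul(-4, Mul(-4, Pow(-23, -1))), 36) = Mul(Mul(-4, Mul(-4, Rational(-1, 23))), 36) = Mul(Mul(-4, Rational(4, 23)), 36) = Mul(Rational(-16, 23), 36) = Rational(-576, 23)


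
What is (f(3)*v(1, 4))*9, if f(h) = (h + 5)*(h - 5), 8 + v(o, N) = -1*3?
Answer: 1584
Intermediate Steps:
v(o, N) = -11 (v(o, N) = -8 - 1*3 = -8 - 3 = -11)
f(h) = (-5 + h)*(5 + h) (f(h) = (5 + h)*(-5 + h) = (-5 + h)*(5 + h))
(f(3)*v(1, 4))*9 = ((-25 + 3²)*(-11))*9 = ((-25 + 9)*(-11))*9 = -16*(-11)*9 = 176*9 = 1584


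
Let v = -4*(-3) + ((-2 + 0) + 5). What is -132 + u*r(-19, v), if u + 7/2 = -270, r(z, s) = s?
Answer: -8469/2 ≈ -4234.5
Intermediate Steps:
v = 15 (v = 12 + (-2 + 5) = 12 + 3 = 15)
u = -547/2 (u = -7/2 - 270 = -547/2 ≈ -273.50)
-132 + u*r(-19, v) = -132 - 547/2*15 = -132 - 8205/2 = -8469/2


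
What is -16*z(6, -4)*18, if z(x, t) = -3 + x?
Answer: -864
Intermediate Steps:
-16*z(6, -4)*18 = -16*(-3 + 6)*18 = -16*3*18 = -48*18 = -864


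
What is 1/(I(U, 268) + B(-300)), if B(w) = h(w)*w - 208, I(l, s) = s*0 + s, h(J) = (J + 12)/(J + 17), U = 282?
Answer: -283/69420 ≈ -0.0040766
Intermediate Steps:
h(J) = (12 + J)/(17 + J)
I(l, s) = s (I(l, s) = 0 + s = s)
B(w) = -208 + w*(12 + w)/(17 + w) (B(w) = ((12 + w)/(17 + w))*w - 208 = w*(12 + w)/(17 + w) - 208 = -208 + w*(12 + w)/(17 + w))
1/(I(U, 268) + B(-300)) = 1/(268 + (-3536 + (-300)² - 196*(-300))/(17 - 300)) = 1/(268 + (-3536 + 90000 + 58800)/(-283)) = 1/(268 - 1/283*145264) = 1/(268 - 145264/283) = 1/(-69420/283) = -283/69420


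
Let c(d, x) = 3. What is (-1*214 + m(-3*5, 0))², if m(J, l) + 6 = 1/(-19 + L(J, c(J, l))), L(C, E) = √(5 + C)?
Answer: (1839640*√10 + 16996761*I)/(38*√10 + 351*I) ≈ 48423.0 + 3.7513*I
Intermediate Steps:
m(J, l) = -6 + 1/(-19 + √(5 + J))
(-1*214 + m(-3*5, 0))² = (-1*214 + (115 - 6*√(5 - 3*5))/(-19 + √(5 - 3*5)))² = (-214 + (115 - 6*√(5 - 15))/(-19 + √(5 - 15)))² = (-214 + (115 - 6*I*√10)/(-19 + √(-10)))² = (-214 + (115 - 6*I*√10)/(-19 + I*√10))²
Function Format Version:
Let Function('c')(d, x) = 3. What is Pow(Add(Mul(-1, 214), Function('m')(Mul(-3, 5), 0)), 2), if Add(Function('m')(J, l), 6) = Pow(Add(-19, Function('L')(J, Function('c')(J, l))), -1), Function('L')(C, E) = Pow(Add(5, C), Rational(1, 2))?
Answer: Mul(Pow(Add(Mul(38, Pow(10, Rational(1, 2))), Mul(351, I)), -1), Add(Mul(1839640, Pow(10, Rational(1, 2))), Mul(16996761, I))) ≈ Add(48423., Mul(3.7513, I))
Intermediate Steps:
Function('m')(J, l) = Add(-6, Pow(Add(-19, Pow(Add(5, J), Rational(1, 2))), -1))
Pow(Add(Mul(-1, 214), Function('m')(Mul(-3, 5), 0)), 2) = Pow(Add(Mul(-1, 214), Mul(Pow(Add(-19, Pow(Add(5, Mul(-3, 5)), Rational(1, 2))), -1), Add(115, Mul(-6, Pow(Add(5, Mul(-3, 5)), Rational(1, 2)))))), 2) = Pow(Add(-214, Mul(Pow(Add(-19, Pow(Add(5, -15), Rational(1, 2))), -1), Add(115, Mul(-6, Pow(Add(5, -15), Rational(1, 2)))))), 2) = Pow(Add(-214, Mul(Pow(Add(-19, Pow(-10, Rational(1, 2))), -1), Add(115, Mul(-6, Pow(-10, Rational(1, 2)))))), 2) = Pow(Add(-214, Mul(Pow(Add(-19, Mul(I, Pow(10, Rational(1, 2)))), -1), Add(115, Mul(-6, Mul(I, Pow(10, Rational(1, 2))))))), 2) = Pow(Add(-214, Mul(Pow(Add(-19, Mul(I, Pow(10, Rational(1, 2)))), -1), Add(115, Mul(-6, I, Pow(10, Rational(1, 2)))))), 2)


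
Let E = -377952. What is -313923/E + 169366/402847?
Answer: 63491719071/50752276448 ≈ 1.2510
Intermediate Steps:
-313923/E + 169366/402847 = -313923/(-377952) + 169366/402847 = -313923*(-1/377952) + 169366*(1/402847) = 104641/125984 + 169366/402847 = 63491719071/50752276448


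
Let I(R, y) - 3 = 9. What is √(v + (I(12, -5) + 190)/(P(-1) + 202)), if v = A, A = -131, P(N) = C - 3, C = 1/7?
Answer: 10*I*√631482/697 ≈ 11.401*I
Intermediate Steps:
I(R, y) = 12 (I(R, y) = 3 + 9 = 12)
C = ⅐ ≈ 0.14286
P(N) = -20/7 (P(N) = ⅐ - 3 = -20/7)
v = -131
√(v + (I(12, -5) + 190)/(P(-1) + 202)) = √(-131 + (12 + 190)/(-20/7 + 202)) = √(-131 + 202/(1394/7)) = √(-131 + 202*(7/1394)) = √(-131 + 707/697) = √(-90600/697) = 10*I*√631482/697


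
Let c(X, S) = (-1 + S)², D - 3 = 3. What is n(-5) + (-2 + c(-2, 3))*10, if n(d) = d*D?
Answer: -10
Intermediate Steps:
D = 6 (D = 3 + 3 = 6)
n(d) = 6*d (n(d) = d*6 = 6*d)
n(-5) + (-2 + c(-2, 3))*10 = 6*(-5) + (-2 + (-1 + 3)²)*10 = -30 + (-2 + 2²)*10 = -30 + (-2 + 4)*10 = -30 + 2*10 = -30 + 20 = -10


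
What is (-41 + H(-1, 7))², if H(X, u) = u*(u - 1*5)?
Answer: 729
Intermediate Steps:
H(X, u) = u*(-5 + u) (H(X, u) = u*(u - 5) = u*(-5 + u))
(-41 + H(-1, 7))² = (-41 + 7*(-5 + 7))² = (-41 + 7*2)² = (-41 + 14)² = (-27)² = 729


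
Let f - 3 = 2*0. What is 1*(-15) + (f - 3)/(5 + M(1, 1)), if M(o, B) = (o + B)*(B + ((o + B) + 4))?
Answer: -15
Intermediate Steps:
f = 3 (f = 3 + 2*0 = 3 + 0 = 3)
M(o, B) = (B + o)*(4 + o + 2*B) (M(o, B) = (B + o)*(B + ((B + o) + 4)) = (B + o)*(B + (4 + B + o)) = (B + o)*(4 + o + 2*B))
1*(-15) + (f - 3)/(5 + M(1, 1)) = 1*(-15) + (3 - 3)/(5 + (1**2 + 2*1**2 + 4*1 + 4*1 + 3*1*1)) = -15 + 0/(5 + (1 + 2*1 + 4 + 4 + 3)) = -15 + 0/(5 + (1 + 2 + 4 + 4 + 3)) = -15 + 0/(5 + 14) = -15 + 0/19 = -15 + 0*(1/19) = -15 + 0 = -15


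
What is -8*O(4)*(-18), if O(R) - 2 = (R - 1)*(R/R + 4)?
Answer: 2448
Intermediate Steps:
O(R) = -3 + 5*R (O(R) = 2 + (R - 1)*(R/R + 4) = 2 + (-1 + R)*(1 + 4) = 2 + (-1 + R)*5 = 2 + (-5 + 5*R) = -3 + 5*R)
-8*O(4)*(-18) = -8*(-3 + 5*4)*(-18) = -8*(-3 + 20)*(-18) = -8*17*(-18) = -136*(-18) = 2448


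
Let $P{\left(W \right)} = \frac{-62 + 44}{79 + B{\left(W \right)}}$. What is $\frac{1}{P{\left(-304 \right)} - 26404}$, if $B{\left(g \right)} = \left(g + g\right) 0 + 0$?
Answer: $- \frac{79}{2085934} \approx -3.7873 \cdot 10^{-5}$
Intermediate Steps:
$B{\left(g \right)} = 0$ ($B{\left(g \right)} = 2 g 0 + 0 = 0 + 0 = 0$)
$P{\left(W \right)} = - \frac{18}{79}$ ($P{\left(W \right)} = \frac{-62 + 44}{79 + 0} = - \frac{18}{79}$)
$\frac{1}{P{\left(-304 \right)} - 26404} = \frac{1}{- \frac{18}{79} - 26404} = \frac{1}{- \frac{2085934}{79}} = - \frac{79}{2085934}$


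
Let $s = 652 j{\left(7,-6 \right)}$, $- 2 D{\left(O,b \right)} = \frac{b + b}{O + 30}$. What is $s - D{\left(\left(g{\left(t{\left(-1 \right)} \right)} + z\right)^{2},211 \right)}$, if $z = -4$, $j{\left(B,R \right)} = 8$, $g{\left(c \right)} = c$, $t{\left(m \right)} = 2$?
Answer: $\frac{177555}{34} \approx 5222.2$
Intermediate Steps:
$D{\left(O,b \right)} = - \frac{b}{30 + O}$ ($D{\left(O,b \right)} = - \frac{\left(b + b\right) \frac{1}{O + 30}}{2} = - \frac{2 b \frac{1}{30 + O}}{2} = - \frac{b}{30 + O}$)
$s = 5216$ ($s = 652 \cdot 8 = 5216$)
$s - D{\left(\left(g{\left(t{\left(-1 \right)} \right)} + z\right)^{2},211 \right)} = 5216 - \left(-1\right) 211 \frac{1}{30 + \left(2 - 4\right)^{2}} = 5216 - \left(-1\right) 211 \frac{1}{30 + \left(-2\right)^{2}} = 5216 - \left(-1\right) 211 \frac{1}{30 + 4} = 5216 - \left(-1\right) 211 \cdot \frac{1}{34} = 5216 - - \frac{211}{34} = 5216 + \frac{211}{34} = \frac{177555}{34}$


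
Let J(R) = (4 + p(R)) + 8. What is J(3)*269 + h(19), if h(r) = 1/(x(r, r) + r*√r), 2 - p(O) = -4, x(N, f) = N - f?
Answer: 4842 + √19/361 ≈ 4842.0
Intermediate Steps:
p(O) = 6 (p(O) = 2 - 1*(-4) = 2 + 4 = 6)
h(r) = r^(-3/2) (h(r) = 1/((r - r) + r*√r) = 1/(0 + r^(3/2)) = 1/(r^(3/2)) = r^(-3/2))
J(R) = 18 (J(R) = (4 + 6) + 8 = 10 + 8 = 18)
J(3)*269 + h(19) = 18*269 + 19^(-3/2) = 4842 + √19/361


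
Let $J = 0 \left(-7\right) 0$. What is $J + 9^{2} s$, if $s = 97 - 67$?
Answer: $2430$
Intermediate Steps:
$J = 0$ ($J = 0 \cdot 0 = 0$)
$s = 30$ ($s = 97 - 67 = 30$)
$J + 9^{2} s = 0 + 9^{2} \cdot 30 = 0 + 81 \cdot 30 = 0 + 2430 = 2430$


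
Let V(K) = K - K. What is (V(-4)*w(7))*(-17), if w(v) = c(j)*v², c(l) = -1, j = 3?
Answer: 0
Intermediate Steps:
V(K) = 0
w(v) = -v²
(V(-4)*w(7))*(-17) = (0*(-1*7²))*(-17) = (0*(-1*49))*(-17) = (0*(-49))*(-17) = 0*(-17) = 0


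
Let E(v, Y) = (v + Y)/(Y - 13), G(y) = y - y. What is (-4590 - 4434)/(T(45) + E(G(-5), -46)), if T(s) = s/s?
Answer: -177472/35 ≈ -5070.6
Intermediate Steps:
G(y) = 0
E(v, Y) = (Y + v)/(-13 + Y)
T(s) = 1
(-4590 - 4434)/(T(45) + E(G(-5), -46)) = (-4590 - 4434)/(1 + (-46 + 0)/(-13 - 46)) = -9024/(1 - 46/(-59)) = -9024/(1 - 1/59*(-46)) = -9024/(1 + 46/59) = -9024/105/59 = -9024*59/105 = -177472/35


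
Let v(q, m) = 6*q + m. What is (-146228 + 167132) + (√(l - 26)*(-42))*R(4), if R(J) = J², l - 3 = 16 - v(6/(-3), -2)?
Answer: 20904 - 672*√7 ≈ 19126.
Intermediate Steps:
v(q, m) = m + 6*q
l = 33 (l = 3 + (16 - (-2 + 6*(6/(-3)))) = 3 + (16 - (-2 + 6*(6*(-⅓)))) = 3 + (16 - (-2 + 6*(-2))) = 3 + (16 - (-2 - 12)) = 3 + (16 - 1*(-14)) = 3 + (16 + 14) = 3 + 30 = 33)
(-146228 + 167132) + (√(l - 26)*(-42))*R(4) = (-146228 + 167132) + (√(33 - 26)*(-42))*4² = 20904 + (√7*(-42))*16 = 20904 - 42*√7*16 = 20904 - 672*√7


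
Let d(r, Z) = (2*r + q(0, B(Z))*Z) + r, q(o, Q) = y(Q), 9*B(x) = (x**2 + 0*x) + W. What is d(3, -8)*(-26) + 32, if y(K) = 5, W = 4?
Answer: 838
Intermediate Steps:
B(x) = 4/9 + x**2/9 (B(x) = ((x**2 + 0*x) + 4)/9 = ((x**2 + 0) + 4)/9 = (x**2 + 4)/9 = (4 + x**2)/9 = 4/9 + x**2/9)
q(o, Q) = 5
d(r, Z) = 3*r + 5*Z (d(r, Z) = (2*r + 5*Z) + r = 3*r + 5*Z)
d(3, -8)*(-26) + 32 = (3*3 + 5*(-8))*(-26) + 32 = (9 - 40)*(-26) + 32 = -31*(-26) + 32 = 806 + 32 = 838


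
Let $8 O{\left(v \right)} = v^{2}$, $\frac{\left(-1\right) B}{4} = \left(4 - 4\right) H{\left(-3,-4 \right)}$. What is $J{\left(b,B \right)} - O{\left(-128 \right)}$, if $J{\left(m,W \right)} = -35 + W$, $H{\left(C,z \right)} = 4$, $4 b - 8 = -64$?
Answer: $-2083$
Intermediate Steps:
$b = -14$ ($b = 2 + \frac{1}{4} \left(-64\right) = 2 - 16 = -14$)
$B = 0$ ($B = - 4 \left(4 - 4\right) 4 = - 4 \cdot 0 \cdot 4 = \left(-4\right) 0 = 0$)
$O{\left(v \right)} = \frac{v^{2}}{8}$
$J{\left(b,B \right)} - O{\left(-128 \right)} = \left(-35 + 0\right) - \frac{\left(-128\right)^{2}}{8} = -35 - \frac{1}{8} \cdot 16384 = -35 - 2048 = -2083$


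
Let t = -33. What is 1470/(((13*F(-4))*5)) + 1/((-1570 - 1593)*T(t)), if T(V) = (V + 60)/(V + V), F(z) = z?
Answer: -4184077/740142 ≈ -5.6531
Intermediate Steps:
T(V) = (60 + V)/(2*V) (T(V) = (60 + V)/((2*V)) = (60 + V)*(1/(2*V)) = (60 + V)/(2*V))
1470/(((13*F(-4))*5)) + 1/((-1570 - 1593)*T(t)) = 1470/(((13*(-4))*5)) + 1/((-1570 - 1593)*(((½)*(60 - 33)/(-33)))) = 1470/((-52*5)) + 1/((-3163)*(((½)*(-1/33)*27))) = 1470/(-260) - 1/(3163*(-9/22)) = 1470*(-1/260) - 1/3163*(-22/9) = -147/26 + 22/28467 = -4184077/740142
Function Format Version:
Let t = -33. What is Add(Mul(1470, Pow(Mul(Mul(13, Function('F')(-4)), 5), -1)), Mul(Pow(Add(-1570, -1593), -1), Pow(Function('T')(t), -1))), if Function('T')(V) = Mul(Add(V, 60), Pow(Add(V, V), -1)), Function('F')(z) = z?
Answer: Rational(-4184077, 740142) ≈ -5.6531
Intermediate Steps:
Function('T')(V) = Mul(Rational(1, 2), Pow(V, -1), Add(60, V)) (Function('T')(V) = Mul(Add(60, V), Pow(Mul(2, V), -1)) = Mul(Add(60, V), Mul(Rational(1, 2), Pow(V, -1))) = Mul(Rational(1, 2), Pow(V, -1), Add(60, V)))
Add(Mul(1470, Pow(Mul(Mul(13, Function('F')(-4)), 5), -1)), Mul(Pow(Add(-1570, -1593), -1), Pow(Function('T')(t), -1))) = Add(Mul(1470, Pow(Mul(Mul(13, -4), 5), -1)), Mul(Pow(Add(-1570, -1593), -1), Pow(Mul(Rational(1, 2), Pow(-33, -1), Add(60, -33)), -1))) = Add(Mul(1470, Pow(Mul(-52, 5), -1)), Mul(Pow(-3163, -1), Pow(Mul(Rational(1, 2), Rational(-1, 33), 27), -1))) = Add(Mul(1470, Pow(-260, -1)), Mul(Rational(-1, 3163), Pow(Rational(-9, 22), -1))) = Add(Mul(1470, Rational(-1, 260)), Mul(Rational(-1, 3163), Rational(-22, 9))) = Add(Rational(-147, 26), Rational(22, 28467)) = Rational(-4184077, 740142)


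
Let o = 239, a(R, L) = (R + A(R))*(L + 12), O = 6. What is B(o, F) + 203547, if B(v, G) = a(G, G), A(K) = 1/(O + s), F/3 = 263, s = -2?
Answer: 3342945/4 ≈ 8.3574e+5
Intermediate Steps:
F = 789 (F = 3*263 = 789)
A(K) = ¼ (A(K) = 1/(6 - 2) = 1/4 = ¼)
a(R, L) = (12 + L)*(¼ + R) (a(R, L) = (R + ¼)*(L + 12) = (¼ + R)*(12 + L) = (12 + L)*(¼ + R))
B(v, G) = 3 + G² + 49*G/4 (B(v, G) = 3 + 12*G + G/4 + G*G = 3 + 12*G + G/4 + G² = 3 + G² + 49*G/4)
B(o, F) + 203547 = (3 + 789² + (49/4)*789) + 203547 = (3 + 622521 + 38661/4) + 203547 = 2528757/4 + 203547 = 3342945/4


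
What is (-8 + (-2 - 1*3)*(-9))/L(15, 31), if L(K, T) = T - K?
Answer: 37/16 ≈ 2.3125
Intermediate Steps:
(-8 + (-2 - 1*3)*(-9))/L(15, 31) = (-8 + (-2 - 1*3)*(-9))/(31 - 1*15) = (-8 + (-2 - 3)*(-9))/(31 - 15) = (-8 - 5*(-9))/16 = (-8 + 45)*(1/16) = 37*(1/16) = 37/16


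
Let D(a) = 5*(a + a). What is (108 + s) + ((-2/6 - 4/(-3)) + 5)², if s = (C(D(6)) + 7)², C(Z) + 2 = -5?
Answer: 144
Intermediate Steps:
D(a) = 10*a (D(a) = 5*(2*a) = 10*a)
C(Z) = -7 (C(Z) = -2 - 5 = -7)
s = 0 (s = (-7 + 7)² = 0² = 0)
(108 + s) + ((-2/6 - 4/(-3)) + 5)² = (108 + 0) + ((-2/6 - 4/(-3)) + 5)² = 108 + ((-2*⅙ - 4*(-⅓)) + 5)² = 108 + ((-⅓ + 4/3) + 5)² = 108 + (1 + 5)² = 108 + 6² = 108 + 36 = 144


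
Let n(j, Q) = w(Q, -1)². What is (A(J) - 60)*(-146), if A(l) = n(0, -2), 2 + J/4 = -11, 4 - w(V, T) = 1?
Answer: 7446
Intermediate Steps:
w(V, T) = 3 (w(V, T) = 4 - 1*1 = 4 - 1 = 3)
J = -52 (J = -8 + 4*(-11) = -8 - 44 = -52)
n(j, Q) = 9 (n(j, Q) = 3² = 9)
A(l) = 9
(A(J) - 60)*(-146) = (9 - 60)*(-146) = -51*(-146) = 7446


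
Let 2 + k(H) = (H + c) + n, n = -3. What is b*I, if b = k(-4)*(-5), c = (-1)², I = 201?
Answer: 8040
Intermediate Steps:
c = 1
k(H) = -4 + H (k(H) = -2 + ((H + 1) - 3) = -2 + ((1 + H) - 3) = -2 + (-2 + H) = -4 + H)
b = 40 (b = (-4 - 4)*(-5) = -8*(-5) = 40)
b*I = 40*201 = 8040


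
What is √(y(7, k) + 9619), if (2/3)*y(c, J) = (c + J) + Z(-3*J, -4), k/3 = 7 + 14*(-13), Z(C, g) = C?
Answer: √44818/2 ≈ 105.85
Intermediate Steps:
k = -525 (k = 3*(7 + 14*(-13)) = 3*(7 - 182) = 3*(-175) = -525)
y(c, J) = -3*J + 3*c/2 (y(c, J) = 3*((c + J) - 3*J)/2 = 3*((J + c) - 3*J)/2 = 3*(c - 2*J)/2 = -3*J + 3*c/2)
√(y(7, k) + 9619) = √((-3*(-525) + (3/2)*7) + 9619) = √((1575 + 21/2) + 9619) = √(3171/2 + 9619) = √(22409/2) = √44818/2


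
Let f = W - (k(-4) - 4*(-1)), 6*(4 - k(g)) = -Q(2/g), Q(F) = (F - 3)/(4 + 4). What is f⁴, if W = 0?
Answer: 335381132641/84934656 ≈ 3948.7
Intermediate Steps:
Q(F) = -3/8 + F/8 (Q(F) = (-3 + F)/8 = (-3 + F)*(⅛) = -3/8 + F/8)
k(g) = 63/16 + 1/(24*g) (k(g) = 4 - (-1)*(-3/8 + (2/g)/8)/6 = 4 - (-1)*(-3/8 + 1/(4*g))/6 = 4 - (3/8 - 1/(4*g))/6 = 4 + (-1/16 + 1/(24*g)) = 63/16 + 1/(24*g))
f = -761/96 (f = 0 - ((1/48)*(2 + 189*(-4))/(-4) - 4*(-1)) = 0 - ((1/48)*(-¼)*(2 - 756) + 4) = 0 - ((1/48)*(-¼)*(-754) + 4) = 0 - (377/96 + 4) = 0 - 1*761/96 = 0 - 761/96 = -761/96 ≈ -7.9271)
f⁴ = (-761/96)⁴ = 335381132641/84934656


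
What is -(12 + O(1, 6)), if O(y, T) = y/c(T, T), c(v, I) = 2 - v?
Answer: -47/4 ≈ -11.750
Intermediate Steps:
O(y, T) = y/(2 - T)
-(12 + O(1, 6)) = -(12 - 1*1/(-2 + 6)) = -(12 - 1*1/4) = -(12 - 1*1*1/4) = -(12 - 1/4) = -1*47/4 = -47/4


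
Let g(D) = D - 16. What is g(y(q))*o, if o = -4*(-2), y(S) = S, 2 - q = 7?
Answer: -168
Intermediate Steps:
q = -5 (q = 2 - 1*7 = 2 - 7 = -5)
g(D) = -16 + D
o = 8
g(y(q))*o = (-16 - 5)*8 = -21*8 = -168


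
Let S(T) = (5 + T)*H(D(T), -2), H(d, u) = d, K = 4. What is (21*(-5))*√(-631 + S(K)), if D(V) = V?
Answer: -105*I*√595 ≈ -2561.2*I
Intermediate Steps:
S(T) = T*(5 + T) (S(T) = (5 + T)*T = T*(5 + T))
(21*(-5))*√(-631 + S(K)) = (21*(-5))*√(-631 + 4*(5 + 4)) = -105*√(-631 + 4*9) = -105*√(-631 + 36) = -105*I*√595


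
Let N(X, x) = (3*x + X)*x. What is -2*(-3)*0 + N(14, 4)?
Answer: 104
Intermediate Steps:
N(X, x) = x*(X + 3*x) (N(X, x) = (X + 3*x)*x = x*(X + 3*x))
-2*(-3)*0 + N(14, 4) = -2*(-3)*0 + 4*(14 + 3*4) = 6*0 + 4*(14 + 12) = 0 + 4*26 = 0 + 104 = 104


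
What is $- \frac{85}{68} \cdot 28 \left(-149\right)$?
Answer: $5215$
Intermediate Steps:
$- \frac{85}{68} \cdot 28 \left(-149\right) = \left(-85\right) \frac{1}{68} \cdot 28 \left(-149\right) = \left(- \frac{5}{4}\right) 28 \left(-149\right) = \left(-35\right) \left(-149\right) = 5215$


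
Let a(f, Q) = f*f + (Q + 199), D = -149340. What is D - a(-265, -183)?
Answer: -219581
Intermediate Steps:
a(f, Q) = 199 + Q + f² (a(f, Q) = f² + (199 + Q) = 199 + Q + f²)
D - a(-265, -183) = -149340 - (199 - 183 + (-265)²) = -149340 - (199 - 183 + 70225) = -149340 - 1*70241 = -149340 - 70241 = -219581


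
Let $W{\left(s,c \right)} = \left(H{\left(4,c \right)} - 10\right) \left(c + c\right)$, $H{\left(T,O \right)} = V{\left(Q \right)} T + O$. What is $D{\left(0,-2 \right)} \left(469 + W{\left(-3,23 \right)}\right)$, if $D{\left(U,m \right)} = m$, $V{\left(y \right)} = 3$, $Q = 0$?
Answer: $-3238$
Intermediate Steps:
$H{\left(T,O \right)} = O + 3 T$ ($H{\left(T,O \right)} = 3 T + O = O + 3 T$)
$W{\left(s,c \right)} = 2 c \left(2 + c\right)$ ($W{\left(s,c \right)} = \left(\left(c + 3 \cdot 4\right) - 10\right) \left(c + c\right) = \left(\left(c + 12\right) - 10\right) 2 c = \left(\left(12 + c\right) - 10\right) 2 c = \left(2 + c\right) 2 c = 2 c \left(2 + c\right)$)
$D{\left(0,-2 \right)} \left(469 + W{\left(-3,23 \right)}\right) = - 2 \left(469 + 2 \cdot 23 \left(2 + 23\right)\right) = - 2 \left(469 + 2 \cdot 23 \cdot 25\right) = - 2 \left(469 + 1150\right) = \left(-2\right) 1619 = -3238$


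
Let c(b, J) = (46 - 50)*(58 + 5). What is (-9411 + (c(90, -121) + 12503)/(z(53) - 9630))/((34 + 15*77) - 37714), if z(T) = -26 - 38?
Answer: 18248497/70814670 ≈ 0.25769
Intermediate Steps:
c(b, J) = -252 (c(b, J) = -4*63 = -252)
z(T) = -64
(-9411 + (c(90, -121) + 12503)/(z(53) - 9630))/((34 + 15*77) - 37714) = (-9411 + (-252 + 12503)/(-64 - 9630))/((34 + 15*77) - 37714) = (-9411 + 12251/(-9694))/((34 + 1155) - 37714) = (-9411 + 12251*(-1/9694))/(1189 - 37714) = (-9411 - 12251/9694)/(-36525) = -91242485/9694*(-1/36525) = 18248497/70814670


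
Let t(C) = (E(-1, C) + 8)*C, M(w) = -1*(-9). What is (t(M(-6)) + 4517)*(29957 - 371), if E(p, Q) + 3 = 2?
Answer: 135503880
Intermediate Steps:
E(p, Q) = -1 (E(p, Q) = -3 + 2 = -1)
M(w) = 9
t(C) = 7*C (t(C) = (-1 + 8)*C = 7*C)
(t(M(-6)) + 4517)*(29957 - 371) = (7*9 + 4517)*(29957 - 371) = (63 + 4517)*29586 = 4580*29586 = 135503880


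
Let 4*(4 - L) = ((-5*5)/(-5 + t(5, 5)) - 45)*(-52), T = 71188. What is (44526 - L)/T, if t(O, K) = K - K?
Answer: 22521/35594 ≈ 0.63272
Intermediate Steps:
t(O, K) = 0
L = -516 (L = 4 - ((-5*5)/(-5 + 0) - 45)*(-52)/4 = 4 - (-25/(-5) - 45)*(-52)/4 = 4 - (-25*(-⅕) - 45)*(-52)/4 = 4 - (5 - 45)*(-52)/4 = 4 - (-10)*(-52) = 4 - ¼*2080 = 4 - 520 = -516)
(44526 - L)/T = (44526 - 1*(-516))/71188 = (44526 + 516)*(1/71188) = 45042*(1/71188) = 22521/35594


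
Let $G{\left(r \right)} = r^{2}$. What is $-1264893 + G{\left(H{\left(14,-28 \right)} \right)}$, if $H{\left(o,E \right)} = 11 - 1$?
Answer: $-1264793$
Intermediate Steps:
$H{\left(o,E \right)} = 10$ ($H{\left(o,E \right)} = 11 - 1 = 10$)
$-1264893 + G{\left(H{\left(14,-28 \right)} \right)} = -1264893 + 10^{2} = -1264893 + 100 = -1264793$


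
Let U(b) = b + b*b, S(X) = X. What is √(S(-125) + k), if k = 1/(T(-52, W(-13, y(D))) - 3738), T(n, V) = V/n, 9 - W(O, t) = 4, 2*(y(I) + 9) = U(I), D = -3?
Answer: I*√4723006752937/194381 ≈ 11.18*I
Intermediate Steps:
U(b) = b + b²
y(I) = -9 + I*(1 + I)/2 (y(I) = -9 + (I*(1 + I))/2 = -9 + I*(1 + I)/2)
W(O, t) = 5 (W(O, t) = 9 - 1*4 = 9 - 4 = 5)
k = -52/194381 (k = 1/(5/(-52) - 3738) = 1/(5*(-1/52) - 3738) = 1/(-5/52 - 3738) = 1/(-194381/52) = -52/194381 ≈ -0.00026752)
√(S(-125) + k) = √(-125 - 52/194381) = √(-24297677/194381) = I*√4723006752937/194381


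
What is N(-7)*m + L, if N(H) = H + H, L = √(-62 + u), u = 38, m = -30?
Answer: 420 + 2*I*√6 ≈ 420.0 + 4.899*I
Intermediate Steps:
L = 2*I*√6 (L = √(-62 + 38) = √(-24) = 2*I*√6 ≈ 4.899*I)
N(H) = 2*H
N(-7)*m + L = (2*(-7))*(-30) + 2*I*√6 = -14*(-30) + 2*I*√6 = 420 + 2*I*√6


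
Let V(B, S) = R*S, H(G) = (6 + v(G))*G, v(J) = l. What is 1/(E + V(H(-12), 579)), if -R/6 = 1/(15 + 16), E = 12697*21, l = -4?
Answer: 31/8262273 ≈ 3.7520e-6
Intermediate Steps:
v(J) = -4
H(G) = 2*G (H(G) = (6 - 4)*G = 2*G)
E = 266637
R = -6/31 (R = -6/(15 + 16) = -6/31 ≈ -0.19355)
V(B, S) = -6*S/31
1/(E + V(H(-12), 579)) = 1/(266637 - 6/31*579) = 1/(266637 - 3474/31) = 1/(8262273/31) = 31/8262273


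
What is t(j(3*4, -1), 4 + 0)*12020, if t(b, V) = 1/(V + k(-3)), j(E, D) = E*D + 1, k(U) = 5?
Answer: 12020/9 ≈ 1335.6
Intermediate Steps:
j(E, D) = 1 + D*E (j(E, D) = D*E + 1 = 1 + D*E)
t(b, V) = 1/(5 + V) (t(b, V) = 1/(V + 5) = 1/(5 + V))
t(j(3*4, -1), 4 + 0)*12020 = 12020/(5 + (4 + 0)) = 12020/(5 + 4) = 12020/9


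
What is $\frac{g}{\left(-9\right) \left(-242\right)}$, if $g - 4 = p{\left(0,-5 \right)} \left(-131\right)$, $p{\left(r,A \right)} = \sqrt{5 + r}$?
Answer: $\frac{2}{1089} - \frac{131 \sqrt{5}}{2178} \approx -0.13266$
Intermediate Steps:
$g = 4 - 131 \sqrt{5}$ ($g = 4 + \sqrt{5 + 0} \left(-131\right) = 4 + \sqrt{5} \left(-131\right) = 4 - 131 \sqrt{5} \approx -288.92$)
$\frac{g}{\left(-9\right) \left(-242\right)} = \frac{4 - 131 \sqrt{5}}{\left(-9\right) \left(-242\right)} = \frac{4 - 131 \sqrt{5}}{2178} = \left(4 - 131 \sqrt{5}\right) \frac{1}{2178} = \frac{2}{1089} - \frac{131 \sqrt{5}}{2178}$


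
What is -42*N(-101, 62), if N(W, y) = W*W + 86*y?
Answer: -652386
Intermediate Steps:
N(W, y) = W**2 + 86*y
-42*N(-101, 62) = -42*((-101)**2 + 86*62) = -42*(10201 + 5332) = -42*15533 = -652386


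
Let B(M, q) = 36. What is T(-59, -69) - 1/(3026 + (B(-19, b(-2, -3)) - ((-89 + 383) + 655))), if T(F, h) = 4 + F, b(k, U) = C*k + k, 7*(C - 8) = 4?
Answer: -116216/2113 ≈ -55.000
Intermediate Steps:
C = 60/7 (C = 8 + (⅐)*4 = 8 + 4/7 = 60/7 ≈ 8.5714)
b(k, U) = 67*k/7 (b(k, U) = 60*k/7 + k = 67*k/7)
T(-59, -69) - 1/(3026 + (B(-19, b(-2, -3)) - ((-89 + 383) + 655))) = (4 - 59) - 1/(3026 + (36 - ((-89 + 383) + 655))) = -55 - 1/(3026 + (36 - (294 + 655))) = -55 - 1/(3026 + (36 - 1*949)) = -55 - 1/(3026 + (36 - 949)) = -55 - 1/(3026 - 913) = -55 - 1/2113 = -116216/2113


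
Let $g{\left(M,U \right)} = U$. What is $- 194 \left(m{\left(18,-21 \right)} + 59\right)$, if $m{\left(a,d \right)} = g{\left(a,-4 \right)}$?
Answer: $-10670$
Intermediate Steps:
$m{\left(a,d \right)} = -4$
$- 194 \left(m{\left(18,-21 \right)} + 59\right) = - 194 \left(-4 + 59\right) = \left(-194\right) 55 = -10670$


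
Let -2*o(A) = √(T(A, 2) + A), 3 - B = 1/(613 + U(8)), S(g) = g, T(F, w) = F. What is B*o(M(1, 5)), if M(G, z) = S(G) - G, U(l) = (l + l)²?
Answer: 0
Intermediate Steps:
U(l) = 4*l² (U(l) = (2*l)² = 4*l²)
B = 2606/869 (B = 3 - 1/(613 + 4*8²) = 3 - 1/(613 + 4*64) = 3 - 1/(613 + 256) = 3 - 1/869 = 2606/869 ≈ 2.9988)
M(G, z) = 0 (M(G, z) = G - G = 0)
o(A) = -√2*√A/2 (o(A) = -√(A + A)/2 = -√2*√A/2)
B*o(M(1, 5)) = 2606*(-√2*√0/2)/869 = 2606*(-½*√2*0)/869 = (2606/869)*0 = 0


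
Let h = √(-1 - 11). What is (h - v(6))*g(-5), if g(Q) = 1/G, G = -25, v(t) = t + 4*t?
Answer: 6/5 - 2*I*√3/25 ≈ 1.2 - 0.13856*I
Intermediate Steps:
v(t) = 5*t
h = 2*I*√3 (h = √(-12) = 2*I*√3 ≈ 3.4641*I)
g(Q) = -1/25 (g(Q) = 1/(-25) = -1/25)
(h - v(6))*g(-5) = (2*I*√3 - 5*6)*(-1/25) = (2*I*√3 - 1*30)*(-1/25) = (2*I*√3 - 30)*(-1/25) = (-30 + 2*I*√3)*(-1/25) = 6/5 - 2*I*√3/25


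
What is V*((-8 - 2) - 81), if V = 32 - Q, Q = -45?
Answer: -7007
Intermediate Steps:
V = 77 (V = 32 - 1*(-45) = 32 + 45 = 77)
V*((-8 - 2) - 81) = 77*((-8 - 2) - 81) = 77*(-10 - 81) = 77*(-91) = -7007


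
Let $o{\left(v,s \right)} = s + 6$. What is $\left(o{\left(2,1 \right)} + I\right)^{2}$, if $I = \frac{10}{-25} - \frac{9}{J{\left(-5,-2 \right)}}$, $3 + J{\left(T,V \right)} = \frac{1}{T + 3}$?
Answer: $\frac{103041}{1225} \approx 84.115$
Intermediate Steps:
$o{\left(v,s \right)} = 6 + s$
$J{\left(T,V \right)} = -3 + \frac{1}{3 + T}$ ($J{\left(T,V \right)} = -3 + \frac{1}{T + 3} = -3 + \frac{1}{3 + T}$)
$I = \frac{76}{35}$ ($I = \frac{10}{-25} - \frac{9}{\frac{1}{3 - 5} \left(-8 - -15\right)} = 10 \left(- \frac{1}{25}\right) - \frac{9}{\frac{1}{-2} \left(-8 + 15\right)} = - \frac{2}{5} - \frac{9}{\left(- \frac{1}{2}\right) 7} = - \frac{2}{5} - \frac{9}{- \frac{7}{2}} = - \frac{2}{5} - - \frac{18}{7} = - \frac{2}{5} + \frac{18}{7} = \frac{76}{35} \approx 2.1714$)
$\left(o{\left(2,1 \right)} + I\right)^{2} = \left(\left(6 + 1\right) + \frac{76}{35}\right)^{2} = \left(7 + \frac{76}{35}\right)^{2} = \left(\frac{321}{35}\right)^{2} = \frac{103041}{1225}$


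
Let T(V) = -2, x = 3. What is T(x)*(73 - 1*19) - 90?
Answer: -198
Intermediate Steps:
T(x)*(73 - 1*19) - 90 = -2*(73 - 1*19) - 90 = -2*(73 - 19) - 90 = -2*54 - 90 = -108 - 90 = -198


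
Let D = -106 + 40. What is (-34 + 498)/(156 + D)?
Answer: 232/45 ≈ 5.1556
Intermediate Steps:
D = -66
(-34 + 498)/(156 + D) = (-34 + 498)/(156 - 66) = 464/90 = 464*(1/90) = 232/45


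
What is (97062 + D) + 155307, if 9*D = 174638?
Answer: 2445959/9 ≈ 2.7177e+5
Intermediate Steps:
D = 174638/9 (D = (⅑)*174638 = 174638/9 ≈ 19404.)
(97062 + D) + 155307 = (97062 + 174638/9) + 155307 = 1048196/9 + 155307 = 2445959/9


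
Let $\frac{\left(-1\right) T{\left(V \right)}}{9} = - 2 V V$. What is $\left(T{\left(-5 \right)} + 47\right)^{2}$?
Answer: $247009$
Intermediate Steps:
$T{\left(V \right)} = 18 V^{2}$ ($T{\left(V \right)} = - 9 - 2 V V = - 9 \left(- 2 V^{2}\right) = 18 V^{2}$)
$\left(T{\left(-5 \right)} + 47\right)^{2} = \left(18 \left(-5\right)^{2} + 47\right)^{2} = \left(18 \cdot 25 + 47\right)^{2} = \left(450 + 47\right)^{2} = 497^{2} = 247009$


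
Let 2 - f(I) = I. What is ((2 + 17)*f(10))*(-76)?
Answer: 11552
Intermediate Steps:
f(I) = 2 - I
((2 + 17)*f(10))*(-76) = ((2 + 17)*(2 - 1*10))*(-76) = (19*(2 - 10))*(-76) = (19*(-8))*(-76) = -152*(-76) = 11552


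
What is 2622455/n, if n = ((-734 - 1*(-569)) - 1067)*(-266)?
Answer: 238405/29792 ≈ 8.0023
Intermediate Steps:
n = 327712 (n = ((-734 + 569) - 1067)*(-266) = (-165 - 1067)*(-266) = -1232*(-266) = 327712)
2622455/n = 2622455/327712 = 2622455*(1/327712) = 238405/29792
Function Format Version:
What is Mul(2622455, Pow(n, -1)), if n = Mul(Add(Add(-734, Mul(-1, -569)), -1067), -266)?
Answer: Rational(238405, 29792) ≈ 8.0023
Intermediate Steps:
n = 327712 (n = Mul(Add(Add(-734, 569), -1067), -266) = Mul(Add(-165, -1067), -266) = Mul(-1232, -266) = 327712)
Mul(2622455, Pow(n, -1)) = Mul(2622455, Pow(327712, -1)) = Mul(2622455, Rational(1, 327712)) = Rational(238405, 29792)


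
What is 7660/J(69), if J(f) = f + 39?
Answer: 1915/27 ≈ 70.926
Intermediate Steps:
J(f) = 39 + f
7660/J(69) = 7660/(39 + 69) = 7660/108 = 7660*(1/108) = 1915/27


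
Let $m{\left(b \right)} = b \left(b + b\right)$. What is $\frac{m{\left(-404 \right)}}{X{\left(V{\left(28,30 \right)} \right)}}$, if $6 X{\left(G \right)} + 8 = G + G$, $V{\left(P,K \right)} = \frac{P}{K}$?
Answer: $- \frac{7344720}{23} \approx -3.1934 \cdot 10^{5}$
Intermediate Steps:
$X{\left(G \right)} = - \frac{4}{3} + \frac{G}{3}$ ($X{\left(G \right)} = - \frac{4}{3} + \frac{G + G}{6} = - \frac{4}{3} + \frac{2 G}{6} = - \frac{4}{3} + \frac{G}{3}$)
$m{\left(b \right)} = 2 b^{2}$ ($m{\left(b \right)} = b 2 b = 2 b^{2}$)
$\frac{m{\left(-404 \right)}}{X{\left(V{\left(28,30 \right)} \right)}} = \frac{2 \left(-404\right)^{2}}{- \frac{4}{3} + \frac{28 \cdot \frac{1}{30}}{3}} = \frac{2 \cdot 163216}{- \frac{4}{3} + \frac{28 \cdot \frac{1}{30}}{3}} = \frac{326432}{- \frac{4}{3} + \frac{1}{3} \cdot \frac{14}{15}} = \frac{326432}{- \frac{4}{3} + \frac{14}{45}} = \frac{326432}{- \frac{46}{45}} = 326432 \left(- \frac{45}{46}\right) = - \frac{7344720}{23}$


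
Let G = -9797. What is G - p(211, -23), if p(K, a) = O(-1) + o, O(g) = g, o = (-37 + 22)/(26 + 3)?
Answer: -284069/29 ≈ -9795.5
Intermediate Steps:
o = -15/29 ≈ -0.51724
p(K, a) = -44/29 (p(K, a) = -1 - 15/29 = -44/29)
G - p(211, -23) = -9797 - 1*(-44/29) = -9797 + 44/29 = -284069/29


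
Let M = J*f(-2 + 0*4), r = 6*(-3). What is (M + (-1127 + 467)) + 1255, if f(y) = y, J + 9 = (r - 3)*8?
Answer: 949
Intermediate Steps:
r = -18
J = -177 (J = -9 + (-18 - 3)*8 = -9 - 21*8 = -9 - 168 = -177)
M = 354 (M = -177*(-2 + 0*4) = -177*(-2 + 0) = -177*(-2) = 354)
(M + (-1127 + 467)) + 1255 = (354 + (-1127 + 467)) + 1255 = (354 - 660) + 1255 = -306 + 1255 = 949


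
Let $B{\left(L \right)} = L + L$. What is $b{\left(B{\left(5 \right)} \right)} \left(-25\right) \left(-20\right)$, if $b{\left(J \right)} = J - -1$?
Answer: $5500$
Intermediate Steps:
$B{\left(L \right)} = 2 L$
$b{\left(J \right)} = 1 + J$ ($b{\left(J \right)} = J + 1 = 1 + J$)
$b{\left(B{\left(5 \right)} \right)} \left(-25\right) \left(-20\right) = \left(1 + 2 \cdot 5\right) \left(-25\right) \left(-20\right) = \left(1 + 10\right) \left(-25\right) \left(-20\right) = 11 \left(-25\right) \left(-20\right) = \left(-275\right) \left(-20\right) = 5500$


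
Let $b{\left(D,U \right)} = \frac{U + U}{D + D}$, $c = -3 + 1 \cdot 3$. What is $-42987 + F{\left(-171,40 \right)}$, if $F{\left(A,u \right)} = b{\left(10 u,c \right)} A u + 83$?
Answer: $-42904$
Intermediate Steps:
$c = 0$ ($c = -3 + 3 = 0$)
$b{\left(D,U \right)} = \frac{U}{D}$ ($b{\left(D,U \right)} = \frac{2 U}{2 D} = 2 U \frac{1}{2 D} = \frac{U}{D}$)
$F{\left(A,u \right)} = 83$ ($F{\left(A,u \right)} = \frac{0}{10 u} A u + 83 = 0 \frac{1}{10 u} A u + 83 = 0 A u + 83 = 0 u + 83 = 0 + 83 = 83$)
$-42987 + F{\left(-171,40 \right)} = -42987 + 83 = -42904$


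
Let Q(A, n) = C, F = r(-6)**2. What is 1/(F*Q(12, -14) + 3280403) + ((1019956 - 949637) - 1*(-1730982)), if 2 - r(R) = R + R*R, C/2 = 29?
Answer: 5990901963376/3325875 ≈ 1.8013e+6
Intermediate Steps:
C = 58 (C = 2*29 = 58)
r(R) = 2 - R - R**2 (r(R) = 2 - (R + R*R) = 2 - (R + R**2) = 2 + (-R - R**2) = 2 - R - R**2)
F = 784 (F = (2 - 1*(-6) - 1*(-6)**2)**2 = (2 + 6 - 1*36)**2 = (2 + 6 - 36)**2 = (-28)**2 = 784)
Q(A, n) = 58
1/(F*Q(12, -14) + 3280403) + ((1019956 - 949637) - 1*(-1730982)) = 1/(784*58 + 3280403) + ((1019956 - 949637) - 1*(-1730982)) = 1/(45472 + 3280403) + (70319 + 1730982) = 1/3325875 + 1801301 = 5990901963376/3325875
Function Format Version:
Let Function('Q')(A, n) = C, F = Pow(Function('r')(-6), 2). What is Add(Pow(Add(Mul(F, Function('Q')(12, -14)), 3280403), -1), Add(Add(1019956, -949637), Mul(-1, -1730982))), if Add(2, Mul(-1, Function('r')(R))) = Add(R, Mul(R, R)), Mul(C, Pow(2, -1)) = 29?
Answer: Rational(5990901963376, 3325875) ≈ 1.8013e+6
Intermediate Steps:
C = 58 (C = Mul(2, 29) = 58)
Function('r')(R) = Add(2, Mul(-1, R), Mul(-1, Pow(R, 2))) (Function('r')(R) = Add(2, Mul(-1, Add(R, Mul(R, R)))) = Add(2, Mul(-1, Add(R, Pow(R, 2)))) = Add(2, Add(Mul(-1, R), Mul(-1, Pow(R, 2)))) = Add(2, Mul(-1, R), Mul(-1, Pow(R, 2))))
F = 784 (F = Pow(Add(2, Mul(-1, -6), Mul(-1, Pow(-6, 2))), 2) = Pow(Add(2, 6, Mul(-1, 36)), 2) = Pow(Add(2, 6, -36), 2) = Pow(-28, 2) = 784)
Function('Q')(A, n) = 58
Add(Pow(Add(Mul(F, Function('Q')(12, -14)), 3280403), -1), Add(Add(1019956, -949637), Mul(-1, -1730982))) = Add(Pow(Add(Mul(784, 58), 3280403), -1), Add(Add(1019956, -949637), Mul(-1, -1730982))) = Add(Pow(Add(45472, 3280403), -1), Add(70319, 1730982)) = Add(Pow(3325875, -1), 1801301) = Add(Rational(1, 3325875), 1801301) = Rational(5990901963376, 3325875)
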